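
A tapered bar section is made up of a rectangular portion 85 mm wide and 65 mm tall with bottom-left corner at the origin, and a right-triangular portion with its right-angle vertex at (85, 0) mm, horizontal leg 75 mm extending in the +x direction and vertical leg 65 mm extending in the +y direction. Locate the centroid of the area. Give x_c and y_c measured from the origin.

x_c = 63.16 mm, y_c = 29.18 mm

rectangular portion: A = 85 × 65 = 5525.00, centroid at (42.50, 32.50).
triangular portion: A = ½·75·65 = 2437.50, centroid at (110.00, 21.67).
ΣA = 7962.50 mm²
ΣAx_c = (5525.00)(42.50) + (2437.50)(110.00) = 502937.50 mm³
ΣAy_c = (5525.00)(32.50) + (2437.50)(21.67) = 232375.00 mm³
x_c = 502937.50 / 7962.50 = 63.16 mm
y_c = 232375.00 / 7962.50 = 29.18 mm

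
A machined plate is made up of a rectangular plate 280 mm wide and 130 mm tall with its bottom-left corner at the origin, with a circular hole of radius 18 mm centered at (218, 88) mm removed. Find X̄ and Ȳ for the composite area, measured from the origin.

Part | A | x̄ᵢ | ȳᵢ | A·x̄ᵢ | A·ȳᵢ
plate | 36400.00 | 140.00 | 65.00 | 5096000.00 | 2366000.00
hole | -1017.88 | 218.00 | 88.00 | -221896.97 | -89573.09
Σ | 35382.12 |  |  | 4874103.03 | 2276426.91
X̄ = 4874103.03 / 35382.12 = 137.76 mm
Ȳ = 2276426.91 / 35382.12 = 64.34 mm

X̄ = 137.76 mm, Ȳ = 64.34 mm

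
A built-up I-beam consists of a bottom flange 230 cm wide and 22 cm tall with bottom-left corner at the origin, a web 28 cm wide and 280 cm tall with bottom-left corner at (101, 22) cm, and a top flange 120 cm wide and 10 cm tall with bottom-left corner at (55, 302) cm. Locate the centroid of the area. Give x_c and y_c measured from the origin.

bottom flange: A = 230 × 22 = 5060.00, centroid at (115.00, 11.00).
web: A = 28 × 280 = 7840.00, centroid at (115.00, 162.00).
top flange: A = 120 × 10 = 1200.00, centroid at (115.00, 307.00).
ΣA = 14100.00 cm², ΣAx_c = 1621500.00 cm³, ΣAy_c = 1694140.00 cm³.
x_c = 1621500.00/14100.00 = 115.00 cm; y_c = 1694140.00/14100.00 = 120.15 cm.

x_c = 115.00 cm, y_c = 120.15 cm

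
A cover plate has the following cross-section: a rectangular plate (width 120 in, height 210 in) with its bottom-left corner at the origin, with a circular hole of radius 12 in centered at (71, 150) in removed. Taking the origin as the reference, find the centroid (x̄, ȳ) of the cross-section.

x̄ = 59.80 in, ȳ = 104.18 in

Part | A | x̄ᵢ | ȳᵢ | A·x̄ᵢ | A·ȳᵢ
plate | 25200.00 | 60.00 | 105.00 | 1512000.00 | 2646000.00
hole | -452.39 | 71.00 | 150.00 | -32119.64 | -67858.40
Σ | 24747.61 |  |  | 1479880.36 | 2578141.60
x̄ = 1479880.36 / 24747.61 = 59.80 in
ȳ = 2578141.60 / 24747.61 = 104.18 in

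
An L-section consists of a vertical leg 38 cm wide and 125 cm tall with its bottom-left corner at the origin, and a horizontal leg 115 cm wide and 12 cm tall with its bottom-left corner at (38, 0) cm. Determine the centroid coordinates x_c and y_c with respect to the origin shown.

x_c = 36.22 cm, y_c = 49.78 cm

vertical leg: A = 38 × 125 = 4750.00, centroid at (19.00, 62.50).
horizontal leg: A = 115 × 12 = 1380.00, centroid at (95.50, 6.00).
ΣA = 6130.00 cm², ΣAx_c = 222040.00 cm³, ΣAy_c = 305155.00 cm³.
x_c = 222040.00/6130.00 = 36.22 cm; y_c = 305155.00/6130.00 = 49.78 cm.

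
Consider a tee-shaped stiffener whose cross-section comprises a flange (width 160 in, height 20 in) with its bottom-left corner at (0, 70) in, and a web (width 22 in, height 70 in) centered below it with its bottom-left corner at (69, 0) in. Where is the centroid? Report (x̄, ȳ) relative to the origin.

x̄ = 80.00 in, ȳ = 65.38 in

web: A = 22 × 70 = 1540.00, centroid at (80.00, 35.00).
flange: A = 160 × 20 = 3200.00, centroid at (80.00, 80.00).
ΣA = 4740.00 in², ΣAx̄ = 379200.00 in³, ΣAȳ = 309900.00 in³.
x̄ = 379200.00/4740.00 = 80.00 in; ȳ = 309900.00/4740.00 = 65.38 in.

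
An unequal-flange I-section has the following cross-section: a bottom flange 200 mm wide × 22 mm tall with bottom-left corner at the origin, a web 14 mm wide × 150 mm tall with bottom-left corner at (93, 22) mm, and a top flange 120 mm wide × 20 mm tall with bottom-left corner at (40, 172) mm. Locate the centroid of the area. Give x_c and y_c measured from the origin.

x_c = 100.00 mm, y_c = 77.40 mm

Part | A | x̄ᵢ | ȳᵢ | A·x̄ᵢ | A·ȳᵢ
bottom flange | 4400.00 | 100.00 | 11.00 | 440000.00 | 48400.00
web | 2100.00 | 100.00 | 97.00 | 210000.00 | 203700.00
top flange | 2400.00 | 100.00 | 182.00 | 240000.00 | 436800.00
Σ | 8900.00 |  |  | 890000.00 | 688900.00
x_c = 890000.00 / 8900.00 = 100.00 mm
y_c = 688900.00 / 8900.00 = 77.40 mm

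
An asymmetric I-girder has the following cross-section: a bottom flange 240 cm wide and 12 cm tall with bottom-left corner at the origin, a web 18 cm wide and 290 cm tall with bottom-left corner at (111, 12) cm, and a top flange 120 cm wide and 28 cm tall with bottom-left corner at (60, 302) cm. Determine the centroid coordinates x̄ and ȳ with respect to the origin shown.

Part | A | x̄ᵢ | ȳᵢ | A·x̄ᵢ | A·ȳᵢ
bottom flange | 2880.00 | 120.00 | 6.00 | 345600.00 | 17280.00
web | 5220.00 | 120.00 | 157.00 | 626400.00 | 819540.00
top flange | 3360.00 | 120.00 | 316.00 | 403200.00 | 1061760.00
Σ | 11460.00 |  |  | 1375200.00 | 1898580.00
x̄ = 1375200.00 / 11460.00 = 120.00 cm
ȳ = 1898580.00 / 11460.00 = 165.67 cm

x̄ = 120.00 cm, ȳ = 165.67 cm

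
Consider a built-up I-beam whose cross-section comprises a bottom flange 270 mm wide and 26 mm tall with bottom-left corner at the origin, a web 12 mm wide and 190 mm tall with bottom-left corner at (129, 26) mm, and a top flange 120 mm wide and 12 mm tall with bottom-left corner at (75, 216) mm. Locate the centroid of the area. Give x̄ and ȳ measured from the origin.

bottom flange: A = 270 × 26 = 7020.00, centroid at (135.00, 13.00).
web: A = 12 × 190 = 2280.00, centroid at (135.00, 121.00).
top flange: A = 120 × 12 = 1440.00, centroid at (135.00, 222.00).
ΣA = 10740.00 mm²
ΣAx̄ = (7020.00)(135.00) + (2280.00)(135.00) + (1440.00)(135.00) = 1449900.00 mm³
ΣAȳ = (7020.00)(13.00) + (2280.00)(121.00) + (1440.00)(222.00) = 686820.00 mm³
x̄ = 1449900.00 / 10740.00 = 135.00 mm
ȳ = 686820.00 / 10740.00 = 63.95 mm

x̄ = 135.00 mm, ȳ = 63.95 mm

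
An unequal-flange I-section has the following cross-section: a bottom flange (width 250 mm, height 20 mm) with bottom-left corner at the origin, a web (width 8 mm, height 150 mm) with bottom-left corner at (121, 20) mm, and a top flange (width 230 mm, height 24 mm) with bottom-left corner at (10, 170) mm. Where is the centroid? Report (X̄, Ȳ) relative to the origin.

bottom flange: A = 250 × 20 = 5000.00, centroid at (125.00, 10.00).
web: A = 8 × 150 = 1200.00, centroid at (125.00, 95.00).
top flange: A = 230 × 24 = 5520.00, centroid at (125.00, 182.00).
ΣA = 11720.00 mm², ΣAX̄ = 1465000.00 mm³, ΣAȲ = 1168640.00 mm³.
X̄ = 1465000.00/11720.00 = 125.00 mm; Ȳ = 1168640.00/11720.00 = 99.71 mm.

X̄ = 125.00 mm, Ȳ = 99.71 mm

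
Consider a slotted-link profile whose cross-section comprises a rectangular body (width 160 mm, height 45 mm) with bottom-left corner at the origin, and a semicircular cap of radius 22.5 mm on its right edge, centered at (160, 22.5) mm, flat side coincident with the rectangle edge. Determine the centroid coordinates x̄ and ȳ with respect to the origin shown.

x̄ = 88.91 mm, ȳ = 22.50 mm

rectangular body: A = 160 × 45 = 7200.00, centroid at (80.00, 22.50).
semicircular end: A = ½π·22.5² = 795.22, centroid at (169.55, 22.50).
ΣA = 7995.22 mm²
ΣAx̄ = (7200.00)(80.00) + (795.22)(169.55) = 710828.25 mm³
ΣAȳ = (7200.00)(22.50) + (795.22)(22.50) = 179892.35 mm³
x̄ = 710828.25 / 7995.22 = 88.91 mm
ȳ = 179892.35 / 7995.22 = 22.50 mm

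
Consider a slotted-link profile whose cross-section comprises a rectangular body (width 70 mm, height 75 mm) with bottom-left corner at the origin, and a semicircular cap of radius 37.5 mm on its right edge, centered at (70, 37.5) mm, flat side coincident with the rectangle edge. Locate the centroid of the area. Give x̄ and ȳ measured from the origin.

rectangular body: A = 70 × 75 = 5250.00, centroid at (35.00, 37.50).
semicircular end: A = ½π·37.5² = 2208.93, centroid at (85.92, 37.50).
ΣA = 7458.93 mm², ΣAx̄ = 373531.51 mm³, ΣAȳ = 279709.96 mm³.
x̄ = 373531.51/7458.93 = 50.08 mm; ȳ = 279709.96/7458.93 = 37.50 mm.

x̄ = 50.08 mm, ȳ = 37.50 mm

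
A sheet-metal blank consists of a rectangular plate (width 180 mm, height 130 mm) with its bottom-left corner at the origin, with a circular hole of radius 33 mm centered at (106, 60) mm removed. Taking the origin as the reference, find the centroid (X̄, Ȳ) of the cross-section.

X̄ = 87.26 mm, Ȳ = 65.86 mm

Part | A | x̄ᵢ | ȳᵢ | A·x̄ᵢ | A·ȳᵢ
plate | 23400.00 | 90.00 | 65.00 | 2106000.00 | 1521000.00
hole | -3421.19 | 106.00 | 60.00 | -362646.61 | -205271.66
Σ | 19978.81 |  |  | 1743353.39 | 1315728.34
X̄ = 1743353.39 / 19978.81 = 87.26 mm
Ȳ = 1315728.34 / 19978.81 = 65.86 mm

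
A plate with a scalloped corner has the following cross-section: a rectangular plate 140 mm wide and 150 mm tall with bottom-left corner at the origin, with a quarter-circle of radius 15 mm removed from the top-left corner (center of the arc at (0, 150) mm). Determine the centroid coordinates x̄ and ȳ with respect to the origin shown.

x̄ = 70.54 mm, ȳ = 74.42 mm

plate: A = 140 × 150 = 21000.00, centroid at (70.00, 75.00).
removed quarter-circle: A = −¼π·15² = -176.71, centroid at (6.37, 143.63).
ΣA = 20823.29 mm²
ΣAx̄ = (21000.00)(70.00) + (-176.71)(6.37) = 1468875.00 mm³
ΣAȳ = (21000.00)(75.00) + (-176.71)(143.63) = 1549617.81 mm³
x̄ = 1468875.00 / 20823.29 = 70.54 mm
ȳ = 1549617.81 / 20823.29 = 74.42 mm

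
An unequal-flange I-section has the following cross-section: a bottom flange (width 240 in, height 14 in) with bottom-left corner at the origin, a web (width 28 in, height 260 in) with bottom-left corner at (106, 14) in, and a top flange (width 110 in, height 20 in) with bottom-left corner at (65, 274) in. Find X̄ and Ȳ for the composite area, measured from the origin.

Part | A | x̄ᵢ | ȳᵢ | A·x̄ᵢ | A·ȳᵢ
bottom flange | 3360.00 | 120.00 | 7.00 | 403200.00 | 23520.00
web | 7280.00 | 120.00 | 144.00 | 873600.00 | 1048320.00
top flange | 2200.00 | 120.00 | 284.00 | 264000.00 | 624800.00
Σ | 12840.00 |  |  | 1540800.00 | 1696640.00
X̄ = 1540800.00 / 12840.00 = 120.00 in
Ȳ = 1696640.00 / 12840.00 = 132.14 in

X̄ = 120.00 in, Ȳ = 132.14 in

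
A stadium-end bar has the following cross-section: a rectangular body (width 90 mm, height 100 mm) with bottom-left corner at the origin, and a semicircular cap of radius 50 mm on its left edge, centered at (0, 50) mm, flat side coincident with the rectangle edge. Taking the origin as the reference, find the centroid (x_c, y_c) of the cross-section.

x_c = 24.88 mm, y_c = 50.00 mm

rectangular body: A = 90 × 100 = 9000.00, centroid at (45.00, 50.00).
semicircular end: A = ½π·50² = 3926.99, centroid at (-21.22, 50.00).
ΣA = 12926.99 mm², ΣAx_c = 321666.67 mm³, ΣAy_c = 646349.54 mm³.
x_c = 321666.67/12926.99 = 24.88 mm; y_c = 646349.54/12926.99 = 50.00 mm.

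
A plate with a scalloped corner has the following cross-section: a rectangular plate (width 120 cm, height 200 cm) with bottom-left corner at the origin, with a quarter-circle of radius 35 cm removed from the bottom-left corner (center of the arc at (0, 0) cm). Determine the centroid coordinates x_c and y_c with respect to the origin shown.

x_c = 61.89 cm, y_c = 103.56 cm

plate: A = 120 × 200 = 24000.00, centroid at (60.00, 100.00).
removed quarter-circle: A = −¼π·35² = -962.11, centroid at (14.85, 14.85).
ΣA = 23037.89 cm²
ΣAx_c = (24000.00)(60.00) + (-962.11)(14.85) = 1425708.33 cm³
ΣAy_c = (24000.00)(100.00) + (-962.11)(14.85) = 2385708.33 cm³
x_c = 1425708.33 / 23037.89 = 61.89 cm
y_c = 2385708.33 / 23037.89 = 103.56 cm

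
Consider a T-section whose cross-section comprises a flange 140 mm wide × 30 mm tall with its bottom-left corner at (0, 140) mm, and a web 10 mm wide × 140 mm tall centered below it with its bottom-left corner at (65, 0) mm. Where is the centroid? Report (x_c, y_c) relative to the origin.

web: A = 10 × 140 = 1400.00, centroid at (70.00, 70.00).
flange: A = 140 × 30 = 4200.00, centroid at (70.00, 155.00).
ΣA = 5600.00 mm²
ΣAx_c = (1400.00)(70.00) + (4200.00)(70.00) = 392000.00 mm³
ΣAy_c = (1400.00)(70.00) + (4200.00)(155.00) = 749000.00 mm³
x_c = 392000.00 / 5600.00 = 70.00 mm
y_c = 749000.00 / 5600.00 = 133.75 mm

x_c = 70.00 mm, y_c = 133.75 mm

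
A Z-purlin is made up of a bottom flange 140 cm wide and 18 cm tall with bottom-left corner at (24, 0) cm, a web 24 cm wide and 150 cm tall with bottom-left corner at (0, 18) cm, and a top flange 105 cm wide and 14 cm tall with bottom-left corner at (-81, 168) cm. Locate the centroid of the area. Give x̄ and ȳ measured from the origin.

Part | A | x̄ᵢ | ȳᵢ | A·x̄ᵢ | A·ȳᵢ
bottom flange | 2520.00 | 94.00 | 9.00 | 236880.00 | 22680.00
web | 3600.00 | 12.00 | 93.00 | 43200.00 | 334800.00
top flange | 1470.00 | -28.50 | 175.00 | -41895.00 | 257250.00
Σ | 7590.00 |  |  | 238185.00 | 614730.00
x̄ = 238185.00 / 7590.00 = 31.38 cm
ȳ = 614730.00 / 7590.00 = 80.99 cm

x̄ = 31.38 cm, ȳ = 80.99 cm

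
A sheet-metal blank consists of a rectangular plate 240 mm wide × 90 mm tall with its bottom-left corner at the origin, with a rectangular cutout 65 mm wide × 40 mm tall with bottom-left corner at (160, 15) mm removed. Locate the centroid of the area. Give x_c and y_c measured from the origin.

plate: A = 240 × 90 = 21600.00, centroid at (120.00, 45.00).
hole: A = −(65 × 40) = -2600.00, centroid at (192.50, 35.00).
ΣA = 19000.00 mm², ΣAx_c = 2091500.00 mm³, ΣAy_c = 881000.00 mm³.
x_c = 2091500.00/19000.00 = 110.08 mm; y_c = 881000.00/19000.00 = 46.37 mm.

x_c = 110.08 mm, y_c = 46.37 mm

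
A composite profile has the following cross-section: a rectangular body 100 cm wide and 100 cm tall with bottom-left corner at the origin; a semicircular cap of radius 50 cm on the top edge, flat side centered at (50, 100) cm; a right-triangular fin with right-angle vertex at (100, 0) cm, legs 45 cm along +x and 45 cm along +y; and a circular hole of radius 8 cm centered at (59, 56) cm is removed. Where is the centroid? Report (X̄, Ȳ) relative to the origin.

X̄ = 54.34 cm, Ȳ = 66.49 cm

Part | A | x̄ᵢ | ȳᵢ | A·x̄ᵢ | A·ȳᵢ
rectangular body | 10000.00 | 50.00 | 50.00 | 500000.00 | 500000.00
semicircular top | 3926.99 | 50.00 | 121.22 | 196349.54 | 476032.42
triangular fin | 1012.50 | 115.00 | 15.00 | 116437.50 | 15187.50
hole | -201.06 | 59.00 | 56.00 | -11862.65 | -11259.47
Σ | 14738.43 |  |  | 800924.39 | 979960.45
X̄ = 800924.39 / 14738.43 = 54.34 cm
Ȳ = 979960.45 / 14738.43 = 66.49 cm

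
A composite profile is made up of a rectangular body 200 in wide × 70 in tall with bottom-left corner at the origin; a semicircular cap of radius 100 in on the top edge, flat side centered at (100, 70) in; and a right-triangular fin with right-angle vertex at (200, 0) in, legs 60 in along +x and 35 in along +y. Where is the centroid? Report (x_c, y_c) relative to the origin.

x_c = 104.10 in, y_c = 73.75 in

Part | A | x̄ᵢ | ȳᵢ | A·x̄ᵢ | A·ȳᵢ
rectangular body | 14000.00 | 100.00 | 35.00 | 1400000.00 | 490000.00
semicircular top | 15707.96 | 100.00 | 112.44 | 1570796.33 | 1766224.10
triangular fin | 1050.00 | 220.00 | 11.67 | 231000.00 | 12250.00
Σ | 30757.96 |  |  | 3201796.33 | 2268474.10
x_c = 3201796.33 / 30757.96 = 104.10 in
y_c = 2268474.10 / 30757.96 = 73.75 in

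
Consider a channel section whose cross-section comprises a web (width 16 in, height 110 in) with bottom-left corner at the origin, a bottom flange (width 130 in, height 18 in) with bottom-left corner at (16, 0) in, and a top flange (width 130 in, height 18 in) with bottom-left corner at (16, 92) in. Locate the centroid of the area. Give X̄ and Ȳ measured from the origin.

web: A = 16 × 110 = 1760.00, centroid at (8.00, 55.00).
bottom flange: A = 130 × 18 = 2340.00, centroid at (81.00, 9.00).
top flange: A = 130 × 18 = 2340.00, centroid at (81.00, 101.00).
ΣA = 6440.00 in²
ΣAX̄ = (1760.00)(8.00) + (2340.00)(81.00) + (2340.00)(81.00) = 393160.00 in³
ΣAȲ = (1760.00)(55.00) + (2340.00)(9.00) + (2340.00)(101.00) = 354200.00 in³
X̄ = 393160.00 / 6440.00 = 61.05 in
Ȳ = 354200.00 / 6440.00 = 55.00 in

X̄ = 61.05 in, Ȳ = 55.00 in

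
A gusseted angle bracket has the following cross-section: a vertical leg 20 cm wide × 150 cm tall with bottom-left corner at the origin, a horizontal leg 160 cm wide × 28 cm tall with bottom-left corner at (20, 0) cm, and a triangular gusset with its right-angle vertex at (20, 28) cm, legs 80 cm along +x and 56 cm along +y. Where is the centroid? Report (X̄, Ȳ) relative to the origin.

X̄ = 59.93 cm, Ȳ = 40.36 cm

vertical leg: A = 20 × 150 = 3000.00, centroid at (10.00, 75.00).
horizontal leg: A = 160 × 28 = 4480.00, centroid at (100.00, 14.00).
gusset: A = ½·80·56 = 2240.00, centroid at (46.67, 46.67).
ΣA = 9720.00 cm², ΣAX̄ = 582533.33 cm³, ΣAȲ = 392253.33 cm³.
X̄ = 582533.33/9720.00 = 59.93 cm; Ȳ = 392253.33/9720.00 = 40.36 cm.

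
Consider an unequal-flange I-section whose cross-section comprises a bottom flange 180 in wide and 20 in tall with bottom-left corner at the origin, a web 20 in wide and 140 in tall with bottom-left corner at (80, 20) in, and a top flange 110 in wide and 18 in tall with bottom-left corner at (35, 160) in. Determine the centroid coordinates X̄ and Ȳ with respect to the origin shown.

X̄ = 90.00 in, Ȳ = 74.30 in

bottom flange: A = 180 × 20 = 3600.00, centroid at (90.00, 10.00).
web: A = 20 × 140 = 2800.00, centroid at (90.00, 90.00).
top flange: A = 110 × 18 = 1980.00, centroid at (90.00, 169.00).
ΣA = 8380.00 in²
ΣAX̄ = (3600.00)(90.00) + (2800.00)(90.00) + (1980.00)(90.00) = 754200.00 in³
ΣAȲ = (3600.00)(10.00) + (2800.00)(90.00) + (1980.00)(169.00) = 622620.00 in³
X̄ = 754200.00 / 8380.00 = 90.00 in
Ȳ = 622620.00 / 8380.00 = 74.30 in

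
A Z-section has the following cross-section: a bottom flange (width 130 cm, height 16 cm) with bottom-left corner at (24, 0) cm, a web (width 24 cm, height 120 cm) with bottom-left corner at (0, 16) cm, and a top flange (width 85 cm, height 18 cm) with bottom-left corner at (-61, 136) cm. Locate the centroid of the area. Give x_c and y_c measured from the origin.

x_c = 29.49 cm, y_c = 70.47 cm

bottom flange: A = 130 × 16 = 2080.00, centroid at (89.00, 8.00).
web: A = 24 × 120 = 2880.00, centroid at (12.00, 76.00).
top flange: A = 85 × 18 = 1530.00, centroid at (-18.50, 145.00).
ΣA = 6490.00 cm², ΣAx_c = 191375.00 cm³, ΣAy_c = 457370.00 cm³.
x_c = 191375.00/6490.00 = 29.49 cm; y_c = 457370.00/6490.00 = 70.47 cm.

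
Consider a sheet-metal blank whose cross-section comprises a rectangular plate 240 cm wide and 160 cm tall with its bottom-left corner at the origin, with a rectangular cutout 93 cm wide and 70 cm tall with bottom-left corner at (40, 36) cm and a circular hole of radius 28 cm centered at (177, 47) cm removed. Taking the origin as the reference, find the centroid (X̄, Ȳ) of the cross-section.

Part | A | x̄ᵢ | ȳᵢ | A·x̄ᵢ | A·ȳᵢ
plate | 38400.00 | 120.00 | 80.00 | 4608000.00 | 3072000.00
hole 1 | -6510.00 | 86.50 | 71.00 | -563115.00 | -462210.00
hole 2 | -2463.01 | 177.00 | 47.00 | -435952.53 | -115761.41
Σ | 29426.99 |  |  | 3608932.47 | 2494028.59
X̄ = 3608932.47 / 29426.99 = 122.64 cm
Ȳ = 2494028.59 / 29426.99 = 84.75 cm

X̄ = 122.64 cm, Ȳ = 84.75 cm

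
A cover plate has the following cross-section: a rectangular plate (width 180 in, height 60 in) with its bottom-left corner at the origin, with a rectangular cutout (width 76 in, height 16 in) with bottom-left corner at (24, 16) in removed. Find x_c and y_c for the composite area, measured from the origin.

plate: A = 180 × 60 = 10800.00, centroid at (90.00, 30.00).
hole: A = −(76 × 16) = -1216.00, centroid at (62.00, 24.00).
ΣA = 9584.00 in²
ΣAx_c = (10800.00)(90.00) + (-1216.00)(62.00) = 896608.00 in³
ΣAy_c = (10800.00)(30.00) + (-1216.00)(24.00) = 294816.00 in³
x_c = 896608.00 / 9584.00 = 93.55 in
y_c = 294816.00 / 9584.00 = 30.76 in

x_c = 93.55 in, y_c = 30.76 in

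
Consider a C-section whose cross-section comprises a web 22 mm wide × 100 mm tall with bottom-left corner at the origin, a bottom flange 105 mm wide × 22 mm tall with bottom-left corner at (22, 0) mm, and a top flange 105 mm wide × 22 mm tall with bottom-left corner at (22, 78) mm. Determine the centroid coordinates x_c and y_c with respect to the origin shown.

web: A = 22 × 100 = 2200.00, centroid at (11.00, 50.00).
bottom flange: A = 105 × 22 = 2310.00, centroid at (74.50, 11.00).
top flange: A = 105 × 22 = 2310.00, centroid at (74.50, 89.00).
ΣA = 6820.00 mm², ΣAx_c = 368390.00 mm³, ΣAy_c = 341000.00 mm³.
x_c = 368390.00/6820.00 = 54.02 mm; y_c = 341000.00/6820.00 = 50.00 mm.

x_c = 54.02 mm, y_c = 50.00 mm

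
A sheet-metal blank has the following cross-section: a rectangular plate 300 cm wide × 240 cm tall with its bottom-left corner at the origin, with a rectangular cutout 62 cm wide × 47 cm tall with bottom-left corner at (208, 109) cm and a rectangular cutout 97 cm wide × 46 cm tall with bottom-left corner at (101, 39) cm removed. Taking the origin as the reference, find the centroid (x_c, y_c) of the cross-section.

x_c = 146.02 cm, y_c = 123.44 cm

plate: A = 300 × 240 = 72000.00, centroid at (150.00, 120.00).
hole 1: A = −(62 × 47) = -2914.00, centroid at (239.00, 132.50).
hole 2: A = −(97 × 46) = -4462.00, centroid at (149.50, 62.00).
ΣA = 64624.00 cm², ΣAx_c = 9436485.00 cm³, ΣAy_c = 7977251.00 cm³.
x_c = 9436485.00/64624.00 = 146.02 cm; y_c = 7977251.00/64624.00 = 123.44 cm.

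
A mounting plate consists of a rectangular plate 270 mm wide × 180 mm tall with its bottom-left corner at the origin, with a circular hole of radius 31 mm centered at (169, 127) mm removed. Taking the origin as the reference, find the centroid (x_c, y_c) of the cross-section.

x_c = 132.75 mm, y_c = 87.55 mm

plate: A = 270 × 180 = 48600.00, centroid at (135.00, 90.00).
hole: A = −π·31² = -3019.07, centroid at (169.00, 127.00).
ΣA = 45580.93 mm², ΣAx_c = 6050777.08 mm³, ΣAy_c = 3990578.04 mm³.
x_c = 6050777.08/45580.93 = 132.75 mm; y_c = 3990578.04/45580.93 = 87.55 mm.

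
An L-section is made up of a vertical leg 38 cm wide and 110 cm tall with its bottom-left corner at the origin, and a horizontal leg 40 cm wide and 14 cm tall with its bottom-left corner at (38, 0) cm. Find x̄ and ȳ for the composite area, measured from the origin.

vertical leg: A = 38 × 110 = 4180.00, centroid at (19.00, 55.00).
horizontal leg: A = 40 × 14 = 560.00, centroid at (58.00, 7.00).
ΣA = 4740.00 cm²
ΣAx̄ = (4180.00)(19.00) + (560.00)(58.00) = 111900.00 cm³
ΣAȳ = (4180.00)(55.00) + (560.00)(7.00) = 233820.00 cm³
x̄ = 111900.00 / 4740.00 = 23.61 cm
ȳ = 233820.00 / 4740.00 = 49.33 cm

x̄ = 23.61 cm, ȳ = 49.33 cm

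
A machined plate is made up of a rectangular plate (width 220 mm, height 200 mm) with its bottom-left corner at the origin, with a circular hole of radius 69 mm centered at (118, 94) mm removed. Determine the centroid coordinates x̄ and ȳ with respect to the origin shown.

Part | A | x̄ᵢ | ȳᵢ | A·x̄ᵢ | A·ȳᵢ
plate | 44000.00 | 110.00 | 100.00 | 4840000.00 | 4400000.00
hole | -14957.12 | 118.00 | 94.00 | -1764940.47 | -1405969.53
Σ | 29042.88 |  |  | 3075059.53 | 2994030.47
x̄ = 3075059.53 / 29042.88 = 105.88 mm
ȳ = 2994030.47 / 29042.88 = 103.09 mm

x̄ = 105.88 mm, ȳ = 103.09 mm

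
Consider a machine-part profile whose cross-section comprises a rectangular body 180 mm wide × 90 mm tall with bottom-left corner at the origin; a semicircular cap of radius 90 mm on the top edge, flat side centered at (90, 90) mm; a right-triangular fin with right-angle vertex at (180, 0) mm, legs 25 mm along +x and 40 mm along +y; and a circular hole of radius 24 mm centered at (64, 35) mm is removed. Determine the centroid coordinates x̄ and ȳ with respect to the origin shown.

x̄ = 93.48 mm, ȳ = 83.42 mm

rectangular body: A = 180 × 90 = 16200.00, centroid at (90.00, 45.00).
semicircular top: A = ½π·90² = 12723.45, centroid at (90.00, 128.20).
triangular fin: A = ½·25·40 = 500.00, centroid at (188.33, 13.33).
hole: A = −π·24² = -1809.56, centroid at (64.00, 35.00).
ΣA = 27613.89 mm²
ΣAx̄ = (16200.00)(90.00) + (12723.45)(90.00) + (500.00)(188.33) + (-1809.56)(64.00) = 2581465.52 mm³
ΣAȳ = (16200.00)(45.00) + (12723.45)(128.20) + (500.00)(13.33) + (-1809.56)(35.00) = 2303442.68 mm³
x̄ = 2581465.52 / 27613.89 = 93.48 mm
ȳ = 2303442.68 / 27613.89 = 83.42 mm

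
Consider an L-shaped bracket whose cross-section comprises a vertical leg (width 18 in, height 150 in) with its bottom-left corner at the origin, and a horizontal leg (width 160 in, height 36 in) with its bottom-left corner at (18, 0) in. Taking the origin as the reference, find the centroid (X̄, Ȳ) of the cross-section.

X̄ = 69.60 in, Ȳ = 36.19 in

Part | A | x̄ᵢ | ȳᵢ | A·x̄ᵢ | A·ȳᵢ
vertical leg | 2700.00 | 9.00 | 75.00 | 24300.00 | 202500.00
horizontal leg | 5760.00 | 98.00 | 18.00 | 564480.00 | 103680.00
Σ | 8460.00 |  |  | 588780.00 | 306180.00
X̄ = 588780.00 / 8460.00 = 69.60 in
Ȳ = 306180.00 / 8460.00 = 36.19 in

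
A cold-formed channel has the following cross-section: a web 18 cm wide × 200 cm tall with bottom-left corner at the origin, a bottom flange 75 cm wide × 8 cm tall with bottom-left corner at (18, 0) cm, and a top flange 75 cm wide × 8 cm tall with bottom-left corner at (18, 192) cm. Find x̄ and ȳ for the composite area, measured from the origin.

x̄ = 20.62 cm, ȳ = 100.00 cm

web: A = 18 × 200 = 3600.00, centroid at (9.00, 100.00).
bottom flange: A = 75 × 8 = 600.00, centroid at (55.50, 4.00).
top flange: A = 75 × 8 = 600.00, centroid at (55.50, 196.00).
ΣA = 4800.00 cm²
ΣAx̄ = (3600.00)(9.00) + (600.00)(55.50) + (600.00)(55.50) = 99000.00 cm³
ΣAȳ = (3600.00)(100.00) + (600.00)(4.00) + (600.00)(196.00) = 480000.00 cm³
x̄ = 99000.00 / 4800.00 = 20.62 cm
ȳ = 480000.00 / 4800.00 = 100.00 cm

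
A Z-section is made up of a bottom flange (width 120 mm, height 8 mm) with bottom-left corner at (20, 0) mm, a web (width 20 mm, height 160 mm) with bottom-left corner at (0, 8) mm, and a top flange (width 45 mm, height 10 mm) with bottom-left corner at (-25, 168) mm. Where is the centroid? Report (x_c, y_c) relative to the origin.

x_c = 23.36 mm, y_c = 78.80 mm

Part | A | x̄ᵢ | ȳᵢ | A·x̄ᵢ | A·ȳᵢ
bottom flange | 960.00 | 80.00 | 4.00 | 76800.00 | 3840.00
web | 3200.00 | 10.00 | 88.00 | 32000.00 | 281600.00
top flange | 450.00 | -2.50 | 173.00 | -1125.00 | 77850.00
Σ | 4610.00 |  |  | 107675.00 | 363290.00
x_c = 107675.00 / 4610.00 = 23.36 mm
y_c = 363290.00 / 4610.00 = 78.80 mm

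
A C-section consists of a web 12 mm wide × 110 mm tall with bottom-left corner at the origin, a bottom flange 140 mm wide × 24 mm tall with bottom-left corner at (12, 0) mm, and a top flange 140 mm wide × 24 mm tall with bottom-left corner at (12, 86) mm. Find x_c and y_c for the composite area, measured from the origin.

Part | A | x̄ᵢ | ȳᵢ | A·x̄ᵢ | A·ȳᵢ
web | 1320.00 | 6.00 | 55.00 | 7920.00 | 72600.00
bottom flange | 3360.00 | 82.00 | 12.00 | 275520.00 | 40320.00
top flange | 3360.00 | 82.00 | 98.00 | 275520.00 | 329280.00
Σ | 8040.00 |  |  | 558960.00 | 442200.00
x_c = 558960.00 / 8040.00 = 69.52 mm
y_c = 442200.00 / 8040.00 = 55.00 mm

x_c = 69.52 mm, y_c = 55.00 mm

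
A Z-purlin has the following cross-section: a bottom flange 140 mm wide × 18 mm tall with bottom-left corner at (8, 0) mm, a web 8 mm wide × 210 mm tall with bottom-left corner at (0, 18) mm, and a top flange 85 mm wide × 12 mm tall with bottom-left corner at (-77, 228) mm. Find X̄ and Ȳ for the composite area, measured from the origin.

X̄ = 32.20 mm, Ȳ = 89.66 mm

bottom flange: A = 140 × 18 = 2520.00, centroid at (78.00, 9.00).
web: A = 8 × 210 = 1680.00, centroid at (4.00, 123.00).
top flange: A = 85 × 12 = 1020.00, centroid at (-34.50, 234.00).
ΣA = 5220.00 mm², ΣAX̄ = 168090.00 mm³, ΣAȲ = 468000.00 mm³.
X̄ = 168090.00/5220.00 = 32.20 mm; Ȳ = 468000.00/5220.00 = 89.66 mm.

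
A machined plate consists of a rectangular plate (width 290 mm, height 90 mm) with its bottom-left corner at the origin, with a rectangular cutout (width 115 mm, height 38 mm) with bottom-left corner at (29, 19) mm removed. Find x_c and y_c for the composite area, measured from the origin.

x_c = 156.76 mm, y_c = 46.41 mm

Part | A | x̄ᵢ | ȳᵢ | A·x̄ᵢ | A·ȳᵢ
plate | 26100.00 | 145.00 | 45.00 | 3784500.00 | 1174500.00
hole | -4370.00 | 86.50 | 38.00 | -378005.00 | -166060.00
Σ | 21730.00 |  |  | 3406495.00 | 1008440.00
x_c = 3406495.00 / 21730.00 = 156.76 mm
y_c = 1008440.00 / 21730.00 = 46.41 mm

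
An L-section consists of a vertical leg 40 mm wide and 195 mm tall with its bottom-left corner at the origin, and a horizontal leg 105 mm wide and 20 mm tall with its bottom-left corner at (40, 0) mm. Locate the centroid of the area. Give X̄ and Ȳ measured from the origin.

Part | A | x̄ᵢ | ȳᵢ | A·x̄ᵢ | A·ȳᵢ
vertical leg | 7800.00 | 20.00 | 97.50 | 156000.00 | 760500.00
horizontal leg | 2100.00 | 92.50 | 10.00 | 194250.00 | 21000.00
Σ | 9900.00 |  |  | 350250.00 | 781500.00
X̄ = 350250.00 / 9900.00 = 35.38 mm
Ȳ = 781500.00 / 9900.00 = 78.94 mm

X̄ = 35.38 mm, Ȳ = 78.94 mm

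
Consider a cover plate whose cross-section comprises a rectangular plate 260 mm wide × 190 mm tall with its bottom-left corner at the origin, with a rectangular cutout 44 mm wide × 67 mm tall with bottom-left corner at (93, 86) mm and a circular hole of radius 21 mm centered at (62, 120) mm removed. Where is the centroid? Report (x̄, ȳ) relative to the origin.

Part | A | x̄ᵢ | ȳᵢ | A·x̄ᵢ | A·ȳᵢ
plate | 49400.00 | 130.00 | 95.00 | 6422000.00 | 4693000.00
hole 1 | -2948.00 | 115.00 | 119.50 | -339020.00 | -352286.00
hole 2 | -1385.44 | 62.00 | 120.00 | -85897.43 | -166253.08
Σ | 45066.56 |  |  | 5997082.57 | 4174460.92
x̄ = 5997082.57 / 45066.56 = 133.07 mm
ȳ = 4174460.92 / 45066.56 = 92.63 mm

x̄ = 133.07 mm, ȳ = 92.63 mm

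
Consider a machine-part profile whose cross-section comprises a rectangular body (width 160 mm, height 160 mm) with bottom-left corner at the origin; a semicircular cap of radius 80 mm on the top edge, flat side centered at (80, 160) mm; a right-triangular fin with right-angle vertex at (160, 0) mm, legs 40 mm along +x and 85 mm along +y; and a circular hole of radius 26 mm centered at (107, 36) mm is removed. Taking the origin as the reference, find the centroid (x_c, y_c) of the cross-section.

rectangular body: A = 160 × 160 = 25600.00, centroid at (80.00, 80.00).
semicircular top: A = ½π·80² = 10053.10, centroid at (80.00, 193.95).
triangular fin: A = ½·40·85 = 1700.00, centroid at (173.33, 28.33).
hole: A = −π·26² = -2123.72, centroid at (107.00, 36.00).
ΣA = 35229.38 mm²
ΣAx_c = (25600.00)(80.00) + (10053.10)(80.00) + (1700.00)(173.33) + (-2123.72)(107.00) = 2919676.71 mm³
ΣAy_c = (25600.00)(80.00) + (10053.10)(193.95) + (1700.00)(28.33) + (-2123.72)(36.00) = 3969541.64 mm³
x_c = 2919676.71 / 35229.38 = 82.88 mm
y_c = 3969541.64 / 35229.38 = 112.68 mm

x_c = 82.88 mm, y_c = 112.68 mm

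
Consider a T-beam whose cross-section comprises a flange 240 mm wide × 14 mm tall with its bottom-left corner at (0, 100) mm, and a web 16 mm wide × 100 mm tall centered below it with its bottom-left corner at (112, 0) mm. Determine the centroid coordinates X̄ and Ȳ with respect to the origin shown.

web: A = 16 × 100 = 1600.00, centroid at (120.00, 50.00).
flange: A = 240 × 14 = 3360.00, centroid at (120.00, 107.00).
ΣA = 4960.00 mm²
ΣAX̄ = (1600.00)(120.00) + (3360.00)(120.00) = 595200.00 mm³
ΣAȲ = (1600.00)(50.00) + (3360.00)(107.00) = 439520.00 mm³
X̄ = 595200.00 / 4960.00 = 120.00 mm
Ȳ = 439520.00 / 4960.00 = 88.61 mm

X̄ = 120.00 mm, Ȳ = 88.61 mm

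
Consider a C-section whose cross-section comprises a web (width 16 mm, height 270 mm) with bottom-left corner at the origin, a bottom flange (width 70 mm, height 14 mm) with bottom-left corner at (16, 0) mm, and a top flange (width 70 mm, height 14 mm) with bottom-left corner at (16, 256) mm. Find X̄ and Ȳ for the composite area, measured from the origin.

web: A = 16 × 270 = 4320.00, centroid at (8.00, 135.00).
bottom flange: A = 70 × 14 = 980.00, centroid at (51.00, 7.00).
top flange: A = 70 × 14 = 980.00, centroid at (51.00, 263.00).
ΣA = 6280.00 mm², ΣAX̄ = 134520.00 mm³, ΣAȲ = 847800.00 mm³.
X̄ = 134520.00/6280.00 = 21.42 mm; Ȳ = 847800.00/6280.00 = 135.00 mm.

X̄ = 21.42 mm, Ȳ = 135.00 mm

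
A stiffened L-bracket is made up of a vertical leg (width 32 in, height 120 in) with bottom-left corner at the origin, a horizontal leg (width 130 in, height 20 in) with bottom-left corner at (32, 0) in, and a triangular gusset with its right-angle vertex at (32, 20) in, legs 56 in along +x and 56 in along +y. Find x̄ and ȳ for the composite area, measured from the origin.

x̄ = 49.09 in, ȳ = 39.59 in

vertical leg: A = 32 × 120 = 3840.00, centroid at (16.00, 60.00).
horizontal leg: A = 130 × 20 = 2600.00, centroid at (97.00, 10.00).
gusset: A = ½·56·56 = 1568.00, centroid at (50.67, 38.67).
ΣA = 8008.00 in², ΣAx̄ = 393085.33 in³, ΣAȳ = 317029.33 in³.
x̄ = 393085.33/8008.00 = 49.09 in; ȳ = 317029.33/8008.00 = 39.59 in.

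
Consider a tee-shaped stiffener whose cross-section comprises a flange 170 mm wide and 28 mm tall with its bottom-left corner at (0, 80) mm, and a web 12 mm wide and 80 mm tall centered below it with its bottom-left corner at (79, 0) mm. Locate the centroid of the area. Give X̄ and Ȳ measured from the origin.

X̄ = 85.00 mm, Ȳ = 84.94 mm

web: A = 12 × 80 = 960.00, centroid at (85.00, 40.00).
flange: A = 170 × 28 = 4760.00, centroid at (85.00, 94.00).
ΣA = 5720.00 mm², ΣAX̄ = 486200.00 mm³, ΣAȲ = 485840.00 mm³.
X̄ = 486200.00/5720.00 = 85.00 mm; Ȳ = 485840.00/5720.00 = 84.94 mm.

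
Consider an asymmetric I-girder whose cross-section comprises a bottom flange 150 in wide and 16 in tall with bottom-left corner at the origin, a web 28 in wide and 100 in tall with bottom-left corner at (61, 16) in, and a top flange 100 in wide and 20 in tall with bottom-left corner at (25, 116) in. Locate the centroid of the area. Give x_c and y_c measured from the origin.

Part | A | x̄ᵢ | ȳᵢ | A·x̄ᵢ | A·ȳᵢ
bottom flange | 2400.00 | 75.00 | 8.00 | 180000.00 | 19200.00
web | 2800.00 | 75.00 | 66.00 | 210000.00 | 184800.00
top flange | 2000.00 | 75.00 | 126.00 | 150000.00 | 252000.00
Σ | 7200.00 |  |  | 540000.00 | 456000.00
x_c = 540000.00 / 7200.00 = 75.00 in
y_c = 456000.00 / 7200.00 = 63.33 in

x_c = 75.00 in, y_c = 63.33 in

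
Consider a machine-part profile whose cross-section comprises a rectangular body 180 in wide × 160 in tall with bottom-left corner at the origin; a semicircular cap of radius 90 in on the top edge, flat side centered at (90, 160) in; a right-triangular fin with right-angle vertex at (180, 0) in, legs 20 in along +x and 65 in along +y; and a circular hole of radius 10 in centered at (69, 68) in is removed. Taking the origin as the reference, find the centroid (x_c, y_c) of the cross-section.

x_c = 91.66 in, y_c = 115.11 in

rectangular body: A = 180 × 160 = 28800.00, centroid at (90.00, 80.00).
semicircular top: A = ½π·90² = 12723.45, centroid at (90.00, 198.20).
triangular fin: A = ½·20·65 = 650.00, centroid at (186.67, 21.67).
hole: A = −π·10² = -314.16, centroid at (69.00, 68.00).
ΣA = 41859.29 in²
ΣAx_c = (28800.00)(90.00) + (12723.45)(90.00) + (650.00)(186.67) + (-314.16)(69.00) = 3836766.87 in³
ΣAy_c = (28800.00)(80.00) + (12723.45)(198.20) + (650.00)(21.67) + (-314.16)(68.00) = 4818472.54 in³
x_c = 3836766.87 / 41859.29 = 91.66 in
y_c = 4818472.54 / 41859.29 = 115.11 in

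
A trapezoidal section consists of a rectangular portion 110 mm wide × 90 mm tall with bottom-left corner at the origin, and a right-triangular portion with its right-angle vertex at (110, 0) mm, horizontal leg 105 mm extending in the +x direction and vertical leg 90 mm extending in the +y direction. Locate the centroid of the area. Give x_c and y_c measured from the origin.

rectangular portion: A = 110 × 90 = 9900.00, centroid at (55.00, 45.00).
triangular portion: A = ½·105·90 = 4725.00, centroid at (145.00, 30.00).
ΣA = 14625.00 mm²
ΣAx_c = (9900.00)(55.00) + (4725.00)(145.00) = 1229625.00 mm³
ΣAy_c = (9900.00)(45.00) + (4725.00)(30.00) = 587250.00 mm³
x_c = 1229625.00 / 14625.00 = 84.08 mm
y_c = 587250.00 / 14625.00 = 40.15 mm

x_c = 84.08 mm, y_c = 40.15 mm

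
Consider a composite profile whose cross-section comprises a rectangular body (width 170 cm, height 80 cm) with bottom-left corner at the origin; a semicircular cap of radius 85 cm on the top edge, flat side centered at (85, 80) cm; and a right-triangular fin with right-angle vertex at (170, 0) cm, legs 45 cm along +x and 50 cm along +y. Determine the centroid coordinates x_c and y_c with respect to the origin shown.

rectangular body: A = 170 × 80 = 13600.00, centroid at (85.00, 40.00).
semicircular top: A = ½π·85² = 11349.00, centroid at (85.00, 116.08).
triangular fin: A = ½·45·50 = 1125.00, centroid at (185.00, 16.67).
ΣA = 26074.00 cm²
ΣAx_c = (13600.00)(85.00) + (11349.00)(85.00) + (1125.00)(185.00) = 2328790.29 cm³
ΣAy_c = (13600.00)(40.00) + (11349.00)(116.08) + (1125.00)(16.67) = 1880086.94 cm³
x_c = 2328790.29 / 26074.00 = 89.31 cm
y_c = 1880086.94 / 26074.00 = 72.11 cm

x_c = 89.31 cm, y_c = 72.11 cm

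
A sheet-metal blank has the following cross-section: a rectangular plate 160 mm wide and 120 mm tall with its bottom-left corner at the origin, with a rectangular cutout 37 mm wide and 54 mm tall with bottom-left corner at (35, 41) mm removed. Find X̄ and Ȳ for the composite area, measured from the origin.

X̄ = 83.08 mm, Ȳ = 59.07 mm

Part | A | x̄ᵢ | ȳᵢ | A·x̄ᵢ | A·ȳᵢ
plate | 19200.00 | 80.00 | 60.00 | 1536000.00 | 1152000.00
hole | -1998.00 | 53.50 | 68.00 | -106893.00 | -135864.00
Σ | 17202.00 |  |  | 1429107.00 | 1016136.00
X̄ = 1429107.00 / 17202.00 = 83.08 mm
Ȳ = 1016136.00 / 17202.00 = 59.07 mm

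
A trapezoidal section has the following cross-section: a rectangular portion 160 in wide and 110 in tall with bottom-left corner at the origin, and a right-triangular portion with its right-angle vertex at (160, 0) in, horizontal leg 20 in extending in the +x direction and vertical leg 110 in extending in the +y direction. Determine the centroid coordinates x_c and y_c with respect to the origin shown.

rectangular portion: A = 160 × 110 = 17600.00, centroid at (80.00, 55.00).
triangular portion: A = ½·20·110 = 1100.00, centroid at (166.67, 36.67).
ΣA = 18700.00 in²
ΣAx_c = (17600.00)(80.00) + (1100.00)(166.67) = 1591333.33 in³
ΣAy_c = (17600.00)(55.00) + (1100.00)(36.67) = 1008333.33 in³
x_c = 1591333.33 / 18700.00 = 85.10 in
y_c = 1008333.33 / 18700.00 = 53.92 in

x_c = 85.10 in, y_c = 53.92 in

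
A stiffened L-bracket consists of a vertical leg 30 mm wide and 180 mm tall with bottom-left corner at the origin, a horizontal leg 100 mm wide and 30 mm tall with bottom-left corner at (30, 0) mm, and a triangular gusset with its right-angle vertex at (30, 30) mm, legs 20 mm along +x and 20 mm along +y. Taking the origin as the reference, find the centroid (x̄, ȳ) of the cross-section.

Part | A | x̄ᵢ | ȳᵢ | A·x̄ᵢ | A·ȳᵢ
vertical leg | 5400.00 | 15.00 | 90.00 | 81000.00 | 486000.00
horizontal leg | 3000.00 | 80.00 | 15.00 | 240000.00 | 45000.00
gusset | 200.00 | 36.67 | 36.67 | 7333.33 | 7333.33
Σ | 8600.00 |  |  | 328333.33 | 538333.33
x̄ = 328333.33 / 8600.00 = 38.18 mm
ȳ = 538333.33 / 8600.00 = 62.60 mm

x̄ = 38.18 mm, ȳ = 62.60 mm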